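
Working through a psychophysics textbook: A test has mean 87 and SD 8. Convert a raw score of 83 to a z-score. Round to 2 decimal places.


z = (X - mu) / sigma
= (83 - 87) / 8
= -4 / 8
= -0.50


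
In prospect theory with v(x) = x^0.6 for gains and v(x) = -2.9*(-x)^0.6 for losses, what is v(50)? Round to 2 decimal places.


Since x = 50 >= 0, use v(x) = x^0.6
50^0.6 = 10.4564
v(50) = 10.46


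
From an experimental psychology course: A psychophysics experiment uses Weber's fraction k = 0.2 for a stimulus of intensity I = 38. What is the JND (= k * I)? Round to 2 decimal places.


JND = k * I
JND = 0.2 * 38
= 7.60


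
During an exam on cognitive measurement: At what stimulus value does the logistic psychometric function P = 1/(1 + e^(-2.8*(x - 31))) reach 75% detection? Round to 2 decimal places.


At P = 0.75: 0.75 = 1/(1 + e^(-k*(x-x0)))
Solving: e^(-k*(x-x0)) = 1/3
x = x0 + ln(3)/k
ln(3) = 1.0986
x = 31 + 1.0986/2.8
= 31 + 0.3924
= 31.39


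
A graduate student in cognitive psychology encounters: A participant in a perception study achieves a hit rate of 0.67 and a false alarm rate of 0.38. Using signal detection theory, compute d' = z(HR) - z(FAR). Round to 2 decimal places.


d' = z(HR) - z(FAR)
z(0.67) = 0.4399
z(0.38) = -0.3055
d' = 0.4399 - -0.3055
= 0.75


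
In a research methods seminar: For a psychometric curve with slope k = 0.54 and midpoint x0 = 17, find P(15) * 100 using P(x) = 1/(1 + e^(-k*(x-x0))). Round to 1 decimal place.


P(x) = 1/(1 + e^(-0.54*(15 - 17)))
Exponent = -0.54 * -2 = 1.08
e^(1.08) = 2.94468
P = 1/(1 + 2.94468) = 0.253506
Percentage = 25.4


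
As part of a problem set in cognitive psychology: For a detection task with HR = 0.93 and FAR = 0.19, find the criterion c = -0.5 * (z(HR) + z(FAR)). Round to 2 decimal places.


c = -0.5 * (z(HR) + z(FAR))
z(0.93) = 1.4758
z(0.19) = -0.8779
c = -0.5 * (1.4758 + -0.8779)
= -0.5 * 0.5979
= -0.30


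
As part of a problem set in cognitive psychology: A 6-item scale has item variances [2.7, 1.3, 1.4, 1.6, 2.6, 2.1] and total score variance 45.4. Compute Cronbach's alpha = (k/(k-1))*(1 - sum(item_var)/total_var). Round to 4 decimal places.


alpha = (k/(k-1)) * (1 - sum(s_i^2)/s_total^2)
sum(item variances) = 11.7
k/(k-1) = 6/5 = 1.2
1 - 11.7/45.4 = 1 - 0.257709 = 0.742291
alpha = 1.2 * 0.742291
= 0.8907


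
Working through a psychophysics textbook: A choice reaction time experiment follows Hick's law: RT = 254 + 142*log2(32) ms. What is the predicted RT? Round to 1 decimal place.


RT = 254 + 142 * log2(32)
log2(32) = 5.0
RT = 254 + 142 * 5.0
= 254 + 710.0
= 964.0 ms


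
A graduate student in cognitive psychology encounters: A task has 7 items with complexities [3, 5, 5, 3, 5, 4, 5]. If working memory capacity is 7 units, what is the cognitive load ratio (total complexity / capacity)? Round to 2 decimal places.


Total complexity = 3 + 5 + 5 + 3 + 5 + 4 + 5 = 30
Load = total / capacity = 30 / 7
= 4.29


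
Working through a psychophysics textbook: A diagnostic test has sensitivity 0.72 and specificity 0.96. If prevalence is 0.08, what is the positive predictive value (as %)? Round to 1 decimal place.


PPV = (sens * prev) / (sens * prev + (1-spec) * (1-prev))
Numerator = 0.72 * 0.08 = 0.0576
P(positive and no disease) = (1 - spec) * (1 - prev) = (1 - 0.96) * (1 - 0.08) = 0.0368
Denominator = 0.0576 + 0.0368 = 0.0944
PPV = 0.0576 / 0.0944 = 0.610169
As percentage = 61.0


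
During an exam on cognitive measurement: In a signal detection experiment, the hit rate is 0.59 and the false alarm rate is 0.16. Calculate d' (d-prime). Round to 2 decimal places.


d' = z(HR) - z(FAR)
z(0.59) = 0.2275
z(0.16) = -0.9945
d' = 0.2275 - -0.9945
= 1.22


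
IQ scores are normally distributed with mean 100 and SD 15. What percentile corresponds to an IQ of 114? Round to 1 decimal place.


z = (IQ - mean) / SD
z = (114 - 100) / 15 = 0.9333
Percentile = Phi(0.9333) * 100
Phi(0.9333) = 0.824667
= 82.5


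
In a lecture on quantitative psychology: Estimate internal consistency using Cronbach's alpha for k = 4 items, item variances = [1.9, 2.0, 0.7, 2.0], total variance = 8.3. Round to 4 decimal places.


alpha = (k/(k-1)) * (1 - sum(s_i^2)/s_total^2)
sum(item variances) = 6.6
k/(k-1) = 4/3 = 1.333333
1 - 6.6/8.3 = 1 - 0.795181 = 0.204819
alpha = 1.333333 * 0.204819
= 0.2731


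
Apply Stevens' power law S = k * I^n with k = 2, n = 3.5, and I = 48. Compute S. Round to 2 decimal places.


S = 2 * 48^3.5
48^3.5 = 766203.8516
S = 2 * 766203.8516
= 1532407.70


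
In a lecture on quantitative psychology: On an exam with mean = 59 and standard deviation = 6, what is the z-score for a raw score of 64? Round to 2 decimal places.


z = (X - mu) / sigma
= (64 - 59) / 6
= 5 / 6
= 0.83


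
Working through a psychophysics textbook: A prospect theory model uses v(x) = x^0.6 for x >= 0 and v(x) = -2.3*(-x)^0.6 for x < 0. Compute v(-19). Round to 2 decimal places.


Since x = -19 < 0, use v(x) = -lambda*(-x)^alpha
(-x) = 19
19^0.6 = 5.8513
v(-19) = -2.3 * 5.8513
= -13.46


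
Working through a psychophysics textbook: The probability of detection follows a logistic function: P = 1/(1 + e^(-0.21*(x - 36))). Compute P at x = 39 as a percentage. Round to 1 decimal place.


P(x) = 1/(1 + e^(-0.21*(39 - 36)))
Exponent = -0.21 * 3 = -0.63
e^(-0.63) = 0.532592
P = 1/(1 + 0.532592) = 0.652489
Percentage = 65.2


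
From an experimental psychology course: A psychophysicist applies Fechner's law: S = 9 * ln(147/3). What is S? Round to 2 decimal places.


S = 9 * ln(147/3)
I/I0 = 49.0
ln(49.0) = 3.8918
S = 9 * 3.8918
= 35.03


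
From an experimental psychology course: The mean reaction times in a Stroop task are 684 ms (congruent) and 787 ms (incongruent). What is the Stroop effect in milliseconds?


Stroop effect = RT(incongruent) - RT(congruent)
= 787 - 684
= 103 ms


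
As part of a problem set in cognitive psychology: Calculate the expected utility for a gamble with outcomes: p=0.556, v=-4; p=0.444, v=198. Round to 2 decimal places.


EU = sum(p_i * v_i)
0.556 * -4 = -2.224
0.444 * 198 = 87.912
EU = -2.224 + 87.912
= 85.69


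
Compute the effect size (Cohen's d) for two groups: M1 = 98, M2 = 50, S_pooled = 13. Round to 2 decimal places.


Cohen's d = (M1 - M2) / S_pooled
= (98 - 50) / 13
= 48 / 13
= 3.69


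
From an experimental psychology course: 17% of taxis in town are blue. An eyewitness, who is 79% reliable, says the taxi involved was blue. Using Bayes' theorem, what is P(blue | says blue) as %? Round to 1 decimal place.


P(blue | says blue) = P(says blue | blue)*P(blue) / [P(says blue | blue)*P(blue) + P(says blue | not blue)*P(not blue)]
Numerator = 0.79 * 0.17 = 0.1343
False identification = 0.21 * 0.83 = 0.1743
P = 0.1343 / (0.1343 + 0.1743)
= 0.1343 / 0.3086
As percentage = 43.5


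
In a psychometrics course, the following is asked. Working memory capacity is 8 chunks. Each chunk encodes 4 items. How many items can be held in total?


Total items = chunks * items_per_chunk
= 8 * 4
= 32


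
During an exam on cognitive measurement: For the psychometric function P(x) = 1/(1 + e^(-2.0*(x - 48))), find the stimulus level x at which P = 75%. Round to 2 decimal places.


At P = 0.75: 0.75 = 1/(1 + e^(-k*(x-x0)))
Solving: e^(-k*(x-x0)) = 1/3
x = x0 + ln(3)/k
ln(3) = 1.0986
x = 48 + 1.0986/2.0
= 48 + 0.5493
= 48.55


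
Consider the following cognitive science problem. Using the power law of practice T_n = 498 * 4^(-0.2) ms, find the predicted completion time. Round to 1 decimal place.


T_n = 498 * 4^(-0.2)
4^(-0.2) = 0.757858
T_n = 498 * 0.757858
= 377.4 ms


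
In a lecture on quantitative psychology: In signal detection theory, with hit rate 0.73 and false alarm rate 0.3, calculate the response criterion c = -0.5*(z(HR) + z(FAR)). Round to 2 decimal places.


c = -0.5 * (z(HR) + z(FAR))
z(0.73) = 0.6128
z(0.3) = -0.5244
c = -0.5 * (0.6128 + -0.5244)
= -0.5 * 0.0884
= -0.04


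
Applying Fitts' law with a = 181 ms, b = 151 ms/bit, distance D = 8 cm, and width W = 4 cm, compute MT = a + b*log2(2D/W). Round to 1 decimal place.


MT = 181 + 151 * log2(2*8/4)
2D/W = 4.0
log2(4.0) = 2.0
MT = 181 + 151 * 2.0
= 483.0 ms


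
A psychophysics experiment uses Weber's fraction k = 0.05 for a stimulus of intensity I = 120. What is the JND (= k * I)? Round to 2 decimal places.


JND = k * I
JND = 0.05 * 120
= 6.00


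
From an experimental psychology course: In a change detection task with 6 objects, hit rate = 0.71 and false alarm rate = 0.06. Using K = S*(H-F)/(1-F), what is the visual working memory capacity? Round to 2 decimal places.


K = S * (H - F) / (1 - F)
H - F = 0.65
1 - F = 0.94
K = 6 * 0.65 / 0.94
= 4.15


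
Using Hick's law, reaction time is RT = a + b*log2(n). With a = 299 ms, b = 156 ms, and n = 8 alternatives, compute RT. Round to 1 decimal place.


RT = 299 + 156 * log2(8)
log2(8) = 3.0
RT = 299 + 156 * 3.0
= 299 + 468.0
= 767.0 ms


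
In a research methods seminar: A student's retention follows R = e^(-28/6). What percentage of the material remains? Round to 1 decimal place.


R = e^(-t/S)
-t/S = -28/6 = -4.666667
R = e^(-4.666667) = 0.009404
Percentage = 0.009404 * 100
= 0.9


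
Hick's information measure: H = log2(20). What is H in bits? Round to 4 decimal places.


H = log2(n)
H = log2(20)
= 4.3219


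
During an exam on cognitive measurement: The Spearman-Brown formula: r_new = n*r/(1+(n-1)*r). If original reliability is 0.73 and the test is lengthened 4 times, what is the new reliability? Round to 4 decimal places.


r_new = n*r / (1 + (n-1)*r)
Numerator = 4 * 0.73 = 2.92
Denominator = 1 + 3 * 0.73 = 3.19
r_new = 2.92 / 3.19
= 0.9154


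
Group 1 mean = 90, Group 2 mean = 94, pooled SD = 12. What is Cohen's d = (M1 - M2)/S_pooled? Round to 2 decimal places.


Cohen's d = (M1 - M2) / S_pooled
= (90 - 94) / 12
= -4 / 12
= -0.33


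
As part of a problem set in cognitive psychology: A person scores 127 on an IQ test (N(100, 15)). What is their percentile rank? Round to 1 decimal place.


z = (IQ - mean) / SD
z = (127 - 100) / 15 = 1.8
Percentile = Phi(1.8) * 100
Phi(1.8) = 0.96407
= 96.4


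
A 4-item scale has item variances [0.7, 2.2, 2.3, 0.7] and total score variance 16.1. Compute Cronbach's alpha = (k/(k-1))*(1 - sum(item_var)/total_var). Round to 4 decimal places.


alpha = (k/(k-1)) * (1 - sum(s_i^2)/s_total^2)
sum(item variances) = 5.9
k/(k-1) = 4/3 = 1.333333
1 - 5.9/16.1 = 1 - 0.36646 = 0.63354
alpha = 1.333333 * 0.63354
= 0.8447


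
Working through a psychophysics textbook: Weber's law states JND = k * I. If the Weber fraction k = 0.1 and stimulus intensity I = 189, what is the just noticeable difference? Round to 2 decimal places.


JND = k * I
JND = 0.1 * 189
= 18.90


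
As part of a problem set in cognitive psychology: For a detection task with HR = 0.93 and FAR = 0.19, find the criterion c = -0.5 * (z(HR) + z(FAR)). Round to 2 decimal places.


c = -0.5 * (z(HR) + z(FAR))
z(0.93) = 1.4758
z(0.19) = -0.8779
c = -0.5 * (1.4758 + -0.8779)
= -0.5 * 0.5979
= -0.30


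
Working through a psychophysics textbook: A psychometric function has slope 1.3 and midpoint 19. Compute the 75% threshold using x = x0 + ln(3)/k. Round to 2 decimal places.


At P = 0.75: 0.75 = 1/(1 + e^(-k*(x-x0)))
Solving: e^(-k*(x-x0)) = 1/3
x = x0 + ln(3)/k
ln(3) = 1.0986
x = 19 + 1.0986/1.3
= 19 + 0.8451
= 19.85


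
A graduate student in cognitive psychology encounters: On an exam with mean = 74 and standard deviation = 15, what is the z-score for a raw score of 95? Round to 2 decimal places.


z = (X - mu) / sigma
= (95 - 74) / 15
= 21 / 15
= 1.40


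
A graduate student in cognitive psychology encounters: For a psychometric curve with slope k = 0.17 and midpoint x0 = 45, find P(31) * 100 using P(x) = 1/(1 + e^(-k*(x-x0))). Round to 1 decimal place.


P(x) = 1/(1 + e^(-0.17*(31 - 45)))
Exponent = -0.17 * -14 = 2.38
e^(2.38) = 10.804903
P = 1/(1 + 10.804903) = 0.084711
Percentage = 8.5


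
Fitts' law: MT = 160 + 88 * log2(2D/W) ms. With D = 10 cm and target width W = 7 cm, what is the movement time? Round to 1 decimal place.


MT = 160 + 88 * log2(2*10/7)
2D/W = 2.857143
log2(2.857143) = 1.5146
MT = 160 + 88 * 1.5146
= 293.3 ms


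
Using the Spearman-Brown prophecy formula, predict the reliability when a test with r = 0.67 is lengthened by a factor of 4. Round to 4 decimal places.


r_new = n*r / (1 + (n-1)*r)
Numerator = 4 * 0.67 = 2.68
Denominator = 1 + 3 * 0.67 = 3.01
r_new = 2.68 / 3.01
= 0.8904


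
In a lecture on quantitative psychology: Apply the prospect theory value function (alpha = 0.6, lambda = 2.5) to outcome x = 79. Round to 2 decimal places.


Since x = 79 >= 0, use v(x) = x^0.6
79^0.6 = 13.7587
v(79) = 13.76


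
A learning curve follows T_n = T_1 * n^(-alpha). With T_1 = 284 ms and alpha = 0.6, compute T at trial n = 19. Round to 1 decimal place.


T_n = 284 * 19^(-0.6)
19^(-0.6) = 0.170902
T_n = 284 * 0.170902
= 48.5 ms


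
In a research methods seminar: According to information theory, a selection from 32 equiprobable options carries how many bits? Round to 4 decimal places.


H = log2(n)
H = log2(32)
= 5.0000


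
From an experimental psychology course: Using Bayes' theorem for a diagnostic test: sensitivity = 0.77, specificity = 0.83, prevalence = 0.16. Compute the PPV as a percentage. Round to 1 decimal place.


PPV = (sens * prev) / (sens * prev + (1-spec) * (1-prev))
Numerator = 0.77 * 0.16 = 0.1232
P(positive and no disease) = (1 - spec) * (1 - prev) = (1 - 0.83) * (1 - 0.16) = 0.1428
Denominator = 0.1232 + 0.1428 = 0.266
PPV = 0.1232 / 0.266 = 0.463158
As percentage = 46.3


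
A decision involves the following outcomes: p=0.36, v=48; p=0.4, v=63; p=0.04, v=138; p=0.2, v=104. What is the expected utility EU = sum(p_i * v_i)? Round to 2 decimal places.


EU = sum(p_i * v_i)
0.36 * 48 = 17.28
0.4 * 63 = 25.2
0.04 * 138 = 5.52
0.2 * 104 = 20.8
EU = 17.28 + 25.2 + 5.52 + 20.8
= 68.80


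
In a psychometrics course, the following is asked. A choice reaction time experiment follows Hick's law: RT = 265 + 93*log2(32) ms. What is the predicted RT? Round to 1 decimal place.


RT = 265 + 93 * log2(32)
log2(32) = 5.0
RT = 265 + 93 * 5.0
= 265 + 465.0
= 730.0 ms


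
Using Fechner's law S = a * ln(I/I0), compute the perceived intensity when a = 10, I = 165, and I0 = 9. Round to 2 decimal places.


S = 10 * ln(165/9)
I/I0 = 18.333333
ln(18.333333) = 2.9087
S = 10 * 2.9087
= 29.09


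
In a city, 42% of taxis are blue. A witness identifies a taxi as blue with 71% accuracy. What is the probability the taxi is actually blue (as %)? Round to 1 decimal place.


P(blue | says blue) = P(says blue | blue)*P(blue) / [P(says blue | blue)*P(blue) + P(says blue | not blue)*P(not blue)]
Numerator = 0.71 * 0.42 = 0.2982
False identification = 0.29 * 0.58 = 0.1682
P = 0.2982 / (0.2982 + 0.1682)
= 0.2982 / 0.4664
As percentage = 63.9


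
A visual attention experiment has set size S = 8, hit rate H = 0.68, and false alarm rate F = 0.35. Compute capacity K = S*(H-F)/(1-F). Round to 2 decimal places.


K = S * (H - F) / (1 - F)
H - F = 0.33
1 - F = 0.65
K = 8 * 0.33 / 0.65
= 4.06


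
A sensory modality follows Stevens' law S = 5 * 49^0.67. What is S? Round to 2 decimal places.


S = 5 * 49^0.67
49^0.67 = 13.5654
S = 5 * 13.5654
= 67.83


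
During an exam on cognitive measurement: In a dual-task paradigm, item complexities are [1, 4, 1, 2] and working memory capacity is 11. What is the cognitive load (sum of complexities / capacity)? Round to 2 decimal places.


Total complexity = 1 + 4 + 1 + 2 = 8
Load = total / capacity = 8 / 11
= 0.73


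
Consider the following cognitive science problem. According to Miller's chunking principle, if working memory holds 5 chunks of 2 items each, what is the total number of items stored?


Total items = chunks * items_per_chunk
= 5 * 2
= 10


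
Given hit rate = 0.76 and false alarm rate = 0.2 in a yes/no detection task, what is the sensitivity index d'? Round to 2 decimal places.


d' = z(HR) - z(FAR)
z(0.76) = 0.7063
z(0.2) = -0.8416
d' = 0.7063 - -0.8416
= 1.55


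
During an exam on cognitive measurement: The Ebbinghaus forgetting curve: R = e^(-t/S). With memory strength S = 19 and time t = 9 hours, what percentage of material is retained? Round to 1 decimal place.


R = e^(-t/S)
-t/S = -9/19 = -0.473684
R = e^(-0.473684) = 0.622704
Percentage = 0.622704 * 100
= 62.3


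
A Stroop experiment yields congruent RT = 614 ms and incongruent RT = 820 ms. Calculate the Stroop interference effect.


Stroop effect = RT(incongruent) - RT(congruent)
= 820 - 614
= 206 ms


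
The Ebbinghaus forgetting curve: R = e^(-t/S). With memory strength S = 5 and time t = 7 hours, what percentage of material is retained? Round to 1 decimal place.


R = e^(-t/S)
-t/S = -7/5 = -1.4
R = e^(-1.4) = 0.246597
Percentage = 0.246597 * 100
= 24.7


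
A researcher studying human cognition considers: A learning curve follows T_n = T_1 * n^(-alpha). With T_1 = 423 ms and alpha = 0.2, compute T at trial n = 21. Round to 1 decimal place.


T_n = 423 * 21^(-0.2)
21^(-0.2) = 0.543946
T_n = 423 * 0.543946
= 230.1 ms


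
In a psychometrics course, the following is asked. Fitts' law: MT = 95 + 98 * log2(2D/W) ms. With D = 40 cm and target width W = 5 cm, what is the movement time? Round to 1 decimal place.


MT = 95 + 98 * log2(2*40/5)
2D/W = 16.0
log2(16.0) = 4.0
MT = 95 + 98 * 4.0
= 487.0 ms


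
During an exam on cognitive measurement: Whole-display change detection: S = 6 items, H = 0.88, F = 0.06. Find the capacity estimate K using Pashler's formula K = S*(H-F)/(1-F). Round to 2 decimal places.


K = S * (H - F) / (1 - F)
H - F = 0.82
1 - F = 0.94
K = 6 * 0.82 / 0.94
= 5.23


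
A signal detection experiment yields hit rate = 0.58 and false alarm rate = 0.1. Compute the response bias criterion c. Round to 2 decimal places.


c = -0.5 * (z(HR) + z(FAR))
z(0.58) = 0.2019
z(0.1) = -1.2816
c = -0.5 * (0.2019 + -1.2816)
= -0.5 * -1.0797
= 0.54


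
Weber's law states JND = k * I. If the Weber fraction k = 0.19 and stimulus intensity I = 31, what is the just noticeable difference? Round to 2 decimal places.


JND = k * I
JND = 0.19 * 31
= 5.89


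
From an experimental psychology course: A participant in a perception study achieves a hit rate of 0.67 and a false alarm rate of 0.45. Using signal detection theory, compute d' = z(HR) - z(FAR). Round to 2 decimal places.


d' = z(HR) - z(FAR)
z(0.67) = 0.4399
z(0.45) = -0.1257
d' = 0.4399 - -0.1257
= 0.57


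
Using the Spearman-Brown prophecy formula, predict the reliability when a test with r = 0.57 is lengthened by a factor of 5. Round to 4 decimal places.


r_new = n*r / (1 + (n-1)*r)
Numerator = 5 * 0.57 = 2.85
Denominator = 1 + 4 * 0.57 = 3.28
r_new = 2.85 / 3.28
= 0.8689


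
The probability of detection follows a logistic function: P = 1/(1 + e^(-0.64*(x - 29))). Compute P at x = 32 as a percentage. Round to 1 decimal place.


P(x) = 1/(1 + e^(-0.64*(32 - 29)))
Exponent = -0.64 * 3 = -1.92
e^(-1.92) = 0.146607
P = 1/(1 + 0.146607) = 0.872138
Percentage = 87.2


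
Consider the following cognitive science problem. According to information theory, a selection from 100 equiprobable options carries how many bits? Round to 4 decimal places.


H = log2(n)
H = log2(100)
= 6.6439


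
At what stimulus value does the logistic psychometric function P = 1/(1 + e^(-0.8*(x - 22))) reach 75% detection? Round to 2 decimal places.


At P = 0.75: 0.75 = 1/(1 + e^(-k*(x-x0)))
Solving: e^(-k*(x-x0)) = 1/3
x = x0 + ln(3)/k
ln(3) = 1.0986
x = 22 + 1.0986/0.8
= 22 + 1.3732
= 23.37


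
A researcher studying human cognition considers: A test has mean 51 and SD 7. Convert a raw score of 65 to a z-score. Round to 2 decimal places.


z = (X - mu) / sigma
= (65 - 51) / 7
= 14 / 7
= 2.00


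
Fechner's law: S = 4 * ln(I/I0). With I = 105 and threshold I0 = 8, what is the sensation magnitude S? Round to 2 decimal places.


S = 4 * ln(105/8)
I/I0 = 13.125
ln(13.125) = 2.5745
S = 4 * 2.5745
= 10.30


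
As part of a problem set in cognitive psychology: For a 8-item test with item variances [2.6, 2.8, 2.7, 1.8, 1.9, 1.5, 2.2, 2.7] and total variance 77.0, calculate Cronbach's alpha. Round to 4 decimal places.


alpha = (k/(k-1)) * (1 - sum(s_i^2)/s_total^2)
sum(item variances) = 18.2
k/(k-1) = 8/7 = 1.142857
1 - 18.2/77.0 = 1 - 0.236364 = 0.763636
alpha = 1.142857 * 0.763636
= 0.8727


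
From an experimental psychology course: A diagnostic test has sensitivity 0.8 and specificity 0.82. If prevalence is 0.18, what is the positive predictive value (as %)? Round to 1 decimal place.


PPV = (sens * prev) / (sens * prev + (1-spec) * (1-prev))
Numerator = 0.8 * 0.18 = 0.144
P(positive and no disease) = (1 - spec) * (1 - prev) = (1 - 0.82) * (1 - 0.18) = 0.1476
Denominator = 0.144 + 0.1476 = 0.2916
PPV = 0.144 / 0.2916 = 0.493827
As percentage = 49.4


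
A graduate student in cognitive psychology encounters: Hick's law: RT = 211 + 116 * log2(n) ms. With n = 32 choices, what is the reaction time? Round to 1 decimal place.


RT = 211 + 116 * log2(32)
log2(32) = 5.0
RT = 211 + 116 * 5.0
= 211 + 580.0
= 791.0 ms


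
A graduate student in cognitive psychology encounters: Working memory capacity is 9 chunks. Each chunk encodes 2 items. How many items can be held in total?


Total items = chunks * items_per_chunk
= 9 * 2
= 18


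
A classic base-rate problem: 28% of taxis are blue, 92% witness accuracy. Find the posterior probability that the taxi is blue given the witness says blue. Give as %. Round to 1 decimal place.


P(blue | says blue) = P(says blue | blue)*P(blue) / [P(says blue | blue)*P(blue) + P(says blue | not blue)*P(not blue)]
Numerator = 0.92 * 0.28 = 0.2576
False identification = 0.08 * 0.72 = 0.0576
P = 0.2576 / (0.2576 + 0.0576)
= 0.2576 / 0.3152
As percentage = 81.7


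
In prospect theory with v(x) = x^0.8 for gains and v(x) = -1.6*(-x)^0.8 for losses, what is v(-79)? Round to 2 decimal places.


Since x = -79 < 0, use v(x) = -lambda*(-x)^alpha
(-x) = 79
79^0.8 = 32.9687
v(-79) = -1.6 * 32.9687
= -52.75


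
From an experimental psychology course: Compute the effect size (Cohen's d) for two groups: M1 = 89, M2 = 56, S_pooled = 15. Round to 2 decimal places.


Cohen's d = (M1 - M2) / S_pooled
= (89 - 56) / 15
= 33 / 15
= 2.20


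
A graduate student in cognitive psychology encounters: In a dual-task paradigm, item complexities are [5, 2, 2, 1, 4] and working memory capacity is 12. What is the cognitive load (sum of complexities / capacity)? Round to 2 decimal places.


Total complexity = 5 + 2 + 2 + 1 + 4 = 14
Load = total / capacity = 14 / 12
= 1.17


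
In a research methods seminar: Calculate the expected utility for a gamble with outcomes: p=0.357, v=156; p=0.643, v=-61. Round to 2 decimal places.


EU = sum(p_i * v_i)
0.357 * 156 = 55.692
0.643 * -61 = -39.223
EU = 55.692 + -39.223
= 16.47


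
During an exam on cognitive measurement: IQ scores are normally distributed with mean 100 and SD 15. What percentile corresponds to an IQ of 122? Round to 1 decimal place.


z = (IQ - mean) / SD
z = (122 - 100) / 15 = 1.4667
Percentile = Phi(1.4667) * 100
Phi(1.4667) = 0.928771
= 92.9


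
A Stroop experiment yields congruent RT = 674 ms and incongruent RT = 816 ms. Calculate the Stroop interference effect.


Stroop effect = RT(incongruent) - RT(congruent)
= 816 - 674
= 142 ms


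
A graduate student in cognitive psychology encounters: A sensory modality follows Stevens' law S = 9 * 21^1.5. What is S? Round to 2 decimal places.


S = 9 * 21^1.5
21^1.5 = 96.2341
S = 9 * 96.2341
= 866.11


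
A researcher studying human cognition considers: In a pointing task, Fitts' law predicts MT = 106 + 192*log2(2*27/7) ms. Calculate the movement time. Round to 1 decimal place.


MT = 106 + 192 * log2(2*27/7)
2D/W = 7.714286
log2(7.714286) = 2.9475
MT = 106 + 192 * 2.9475
= 671.9 ms


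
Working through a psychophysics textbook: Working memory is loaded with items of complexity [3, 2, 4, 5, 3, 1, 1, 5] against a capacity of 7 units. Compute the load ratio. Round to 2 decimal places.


Total complexity = 3 + 2 + 4 + 5 + 3 + 1 + 1 + 5 = 24
Load = total / capacity = 24 / 7
= 3.43


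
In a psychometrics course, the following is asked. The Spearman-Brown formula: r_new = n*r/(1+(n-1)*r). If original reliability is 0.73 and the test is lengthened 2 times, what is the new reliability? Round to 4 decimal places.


r_new = n*r / (1 + (n-1)*r)
Numerator = 2 * 0.73 = 1.46
Denominator = 1 + 1 * 0.73 = 1.73
r_new = 1.46 / 1.73
= 0.8439


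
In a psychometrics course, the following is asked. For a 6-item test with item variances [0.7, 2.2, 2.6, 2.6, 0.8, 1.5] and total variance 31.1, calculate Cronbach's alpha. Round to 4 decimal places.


alpha = (k/(k-1)) * (1 - sum(s_i^2)/s_total^2)
sum(item variances) = 10.4
k/(k-1) = 6/5 = 1.2
1 - 10.4/31.1 = 1 - 0.334405 = 0.665595
alpha = 1.2 * 0.665595
= 0.7987


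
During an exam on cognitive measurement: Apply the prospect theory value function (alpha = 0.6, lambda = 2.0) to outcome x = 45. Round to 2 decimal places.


Since x = 45 >= 0, use v(x) = x^0.6
45^0.6 = 9.8158
v(45) = 9.82


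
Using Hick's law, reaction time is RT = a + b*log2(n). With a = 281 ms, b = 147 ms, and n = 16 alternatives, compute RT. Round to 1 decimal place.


RT = 281 + 147 * log2(16)
log2(16) = 4.0
RT = 281 + 147 * 4.0
= 281 + 588.0
= 869.0 ms


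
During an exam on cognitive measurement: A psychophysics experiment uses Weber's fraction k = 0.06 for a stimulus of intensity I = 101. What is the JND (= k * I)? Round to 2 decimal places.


JND = k * I
JND = 0.06 * 101
= 6.06


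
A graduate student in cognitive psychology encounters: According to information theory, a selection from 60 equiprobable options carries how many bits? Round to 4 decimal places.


H = log2(n)
H = log2(60)
= 5.9069


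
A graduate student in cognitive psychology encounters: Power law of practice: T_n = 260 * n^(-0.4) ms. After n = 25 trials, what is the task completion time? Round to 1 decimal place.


T_n = 260 * 25^(-0.4)
25^(-0.4) = 0.275946
T_n = 260 * 0.275946
= 71.7 ms


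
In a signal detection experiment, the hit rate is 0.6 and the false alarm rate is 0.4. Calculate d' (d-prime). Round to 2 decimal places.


d' = z(HR) - z(FAR)
z(0.6) = 0.2533
z(0.4) = -0.2533
d' = 0.2533 - -0.2533
= 0.51


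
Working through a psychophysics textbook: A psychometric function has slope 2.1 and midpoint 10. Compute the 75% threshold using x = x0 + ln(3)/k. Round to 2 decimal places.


At P = 0.75: 0.75 = 1/(1 + e^(-k*(x-x0)))
Solving: e^(-k*(x-x0)) = 1/3
x = x0 + ln(3)/k
ln(3) = 1.0986
x = 10 + 1.0986/2.1
= 10 + 0.5231
= 10.52


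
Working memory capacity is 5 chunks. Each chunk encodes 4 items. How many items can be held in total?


Total items = chunks * items_per_chunk
= 5 * 4
= 20


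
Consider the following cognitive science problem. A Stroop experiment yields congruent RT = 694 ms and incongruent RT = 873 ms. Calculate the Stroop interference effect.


Stroop effect = RT(incongruent) - RT(congruent)
= 873 - 694
= 179 ms


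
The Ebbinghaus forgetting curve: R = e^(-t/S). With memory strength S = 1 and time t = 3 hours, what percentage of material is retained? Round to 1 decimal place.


R = e^(-t/S)
-t/S = -3/1 = -3.0
R = e^(-3.0) = 0.049787
Percentage = 0.049787 * 100
= 5.0


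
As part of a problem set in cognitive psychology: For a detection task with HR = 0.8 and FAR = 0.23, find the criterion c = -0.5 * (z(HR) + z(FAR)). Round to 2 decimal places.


c = -0.5 * (z(HR) + z(FAR))
z(0.8) = 0.8416
z(0.23) = -0.7388
c = -0.5 * (0.8416 + -0.7388)
= -0.5 * 0.1028
= -0.05


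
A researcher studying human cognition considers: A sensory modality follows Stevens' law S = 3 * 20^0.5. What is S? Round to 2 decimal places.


S = 3 * 20^0.5
20^0.5 = 4.4721
S = 3 * 4.4721
= 13.42


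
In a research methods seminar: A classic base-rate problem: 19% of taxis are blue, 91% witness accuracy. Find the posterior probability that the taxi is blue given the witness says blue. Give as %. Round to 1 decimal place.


P(blue | says blue) = P(says blue | blue)*P(blue) / [P(says blue | blue)*P(blue) + P(says blue | not blue)*P(not blue)]
Numerator = 0.91 * 0.19 = 0.1729
False identification = 0.09 * 0.81 = 0.0729
P = 0.1729 / (0.1729 + 0.0729)
= 0.1729 / 0.2458
As percentage = 70.3


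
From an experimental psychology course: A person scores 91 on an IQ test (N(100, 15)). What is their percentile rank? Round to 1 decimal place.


z = (IQ - mean) / SD
z = (91 - 100) / 15 = -0.6
Percentile = Phi(-0.6) * 100
Phi(-0.6) = 0.274253
= 27.4


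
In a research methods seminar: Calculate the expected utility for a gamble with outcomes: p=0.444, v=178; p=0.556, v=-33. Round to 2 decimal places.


EU = sum(p_i * v_i)
0.444 * 178 = 79.032
0.556 * -33 = -18.348
EU = 79.032 + -18.348
= 60.68


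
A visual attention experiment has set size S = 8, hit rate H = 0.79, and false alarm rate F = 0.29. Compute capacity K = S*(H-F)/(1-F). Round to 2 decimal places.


K = S * (H - F) / (1 - F)
H - F = 0.5
1 - F = 0.71
K = 8 * 0.5 / 0.71
= 5.63


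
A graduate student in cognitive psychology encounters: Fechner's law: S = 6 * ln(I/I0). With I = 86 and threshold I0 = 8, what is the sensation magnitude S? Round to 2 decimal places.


S = 6 * ln(86/8)
I/I0 = 10.75
ln(10.75) = 2.3749
S = 6 * 2.3749
= 14.25


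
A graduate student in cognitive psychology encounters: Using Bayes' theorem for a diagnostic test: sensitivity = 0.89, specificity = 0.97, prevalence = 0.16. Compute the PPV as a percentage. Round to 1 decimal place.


PPV = (sens * prev) / (sens * prev + (1-spec) * (1-prev))
Numerator = 0.89 * 0.16 = 0.1424
P(positive and no disease) = (1 - spec) * (1 - prev) = (1 - 0.97) * (1 - 0.16) = 0.0252
Denominator = 0.1424 + 0.0252 = 0.1676
PPV = 0.1424 / 0.1676 = 0.849642
As percentage = 85.0


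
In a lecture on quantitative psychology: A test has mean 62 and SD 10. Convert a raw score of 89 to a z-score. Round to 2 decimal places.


z = (X - mu) / sigma
= (89 - 62) / 10
= 27 / 10
= 2.70


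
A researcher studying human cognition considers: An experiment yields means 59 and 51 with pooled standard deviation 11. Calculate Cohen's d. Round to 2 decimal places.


Cohen's d = (M1 - M2) / S_pooled
= (59 - 51) / 11
= 8 / 11
= 0.73


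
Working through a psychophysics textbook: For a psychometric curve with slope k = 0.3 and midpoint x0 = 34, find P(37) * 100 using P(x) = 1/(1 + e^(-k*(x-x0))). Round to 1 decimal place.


P(x) = 1/(1 + e^(-0.3*(37 - 34)))
Exponent = -0.3 * 3 = -0.9
e^(-0.9) = 0.40657
P = 1/(1 + 0.40657) = 0.710949
Percentage = 71.1


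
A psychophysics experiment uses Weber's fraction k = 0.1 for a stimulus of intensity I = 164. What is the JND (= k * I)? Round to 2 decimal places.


JND = k * I
JND = 0.1 * 164
= 16.40


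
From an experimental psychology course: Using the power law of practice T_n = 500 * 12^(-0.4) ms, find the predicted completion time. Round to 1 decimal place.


T_n = 500 * 12^(-0.4)
12^(-0.4) = 0.370107
T_n = 500 * 0.370107
= 185.1 ms


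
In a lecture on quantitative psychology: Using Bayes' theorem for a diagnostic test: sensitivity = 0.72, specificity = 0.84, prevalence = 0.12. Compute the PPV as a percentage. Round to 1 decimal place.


PPV = (sens * prev) / (sens * prev + (1-spec) * (1-prev))
Numerator = 0.72 * 0.12 = 0.0864
P(positive and no disease) = (1 - spec) * (1 - prev) = (1 - 0.84) * (1 - 0.12) = 0.1408
Denominator = 0.0864 + 0.1408 = 0.2272
PPV = 0.0864 / 0.2272 = 0.380282
As percentage = 38.0


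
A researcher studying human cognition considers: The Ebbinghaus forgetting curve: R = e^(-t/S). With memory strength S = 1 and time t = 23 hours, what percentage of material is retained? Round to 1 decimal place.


R = e^(-t/S)
-t/S = -23/1 = -23.0
R = e^(-23.0) = 0.0
Percentage = 0.0 * 100
= 0.0


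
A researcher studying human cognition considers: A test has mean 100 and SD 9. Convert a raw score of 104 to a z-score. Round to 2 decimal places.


z = (X - mu) / sigma
= (104 - 100) / 9
= 4 / 9
= 0.44


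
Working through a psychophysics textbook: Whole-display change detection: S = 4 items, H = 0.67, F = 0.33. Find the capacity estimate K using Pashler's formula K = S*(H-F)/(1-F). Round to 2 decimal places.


K = S * (H - F) / (1 - F)
H - F = 0.34
1 - F = 0.67
K = 4 * 0.34 / 0.67
= 2.03


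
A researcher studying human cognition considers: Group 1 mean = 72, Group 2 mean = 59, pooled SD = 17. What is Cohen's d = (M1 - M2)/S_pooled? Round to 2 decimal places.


Cohen's d = (M1 - M2) / S_pooled
= (72 - 59) / 17
= 13 / 17
= 0.76


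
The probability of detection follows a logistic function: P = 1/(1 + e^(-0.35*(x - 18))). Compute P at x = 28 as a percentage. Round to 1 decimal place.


P(x) = 1/(1 + e^(-0.35*(28 - 18)))
Exponent = -0.35 * 10 = -3.5
e^(-3.5) = 0.030197
P = 1/(1 + 0.030197) = 0.970688
Percentage = 97.1


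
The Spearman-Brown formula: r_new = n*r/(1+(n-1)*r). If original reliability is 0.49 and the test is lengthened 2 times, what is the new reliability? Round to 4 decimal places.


r_new = n*r / (1 + (n-1)*r)
Numerator = 2 * 0.49 = 0.98
Denominator = 1 + 1 * 0.49 = 1.49
r_new = 0.98 / 1.49
= 0.6577


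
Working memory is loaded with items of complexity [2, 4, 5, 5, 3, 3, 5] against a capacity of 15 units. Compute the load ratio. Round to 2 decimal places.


Total complexity = 2 + 4 + 5 + 5 + 3 + 3 + 5 = 27
Load = total / capacity = 27 / 15
= 1.80


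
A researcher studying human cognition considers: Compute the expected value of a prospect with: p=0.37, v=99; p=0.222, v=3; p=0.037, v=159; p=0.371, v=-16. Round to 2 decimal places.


EU = sum(p_i * v_i)
0.37 * 99 = 36.63
0.222 * 3 = 0.666
0.037 * 159 = 5.883
0.371 * -16 = -5.936
EU = 36.63 + 0.666 + 5.883 + -5.936
= 37.24


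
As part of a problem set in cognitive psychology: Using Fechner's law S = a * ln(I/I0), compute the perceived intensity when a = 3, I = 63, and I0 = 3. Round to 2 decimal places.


S = 3 * ln(63/3)
I/I0 = 21.0
ln(21.0) = 3.0445
S = 3 * 3.0445
= 9.13


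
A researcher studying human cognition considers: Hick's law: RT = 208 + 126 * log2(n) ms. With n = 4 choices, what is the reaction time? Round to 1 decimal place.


RT = 208 + 126 * log2(4)
log2(4) = 2.0
RT = 208 + 126 * 2.0
= 208 + 252.0
= 460.0 ms


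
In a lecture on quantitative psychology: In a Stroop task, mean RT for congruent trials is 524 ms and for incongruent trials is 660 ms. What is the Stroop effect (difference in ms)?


Stroop effect = RT(incongruent) - RT(congruent)
= 660 - 524
= 136 ms


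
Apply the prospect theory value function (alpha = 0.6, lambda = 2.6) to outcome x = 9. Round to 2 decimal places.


Since x = 9 >= 0, use v(x) = x^0.6
9^0.6 = 3.7372
v(9) = 3.74


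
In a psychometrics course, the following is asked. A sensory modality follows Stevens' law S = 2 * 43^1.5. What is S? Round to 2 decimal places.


S = 2 * 43^1.5
43^1.5 = 281.9699
S = 2 * 281.9699
= 563.94


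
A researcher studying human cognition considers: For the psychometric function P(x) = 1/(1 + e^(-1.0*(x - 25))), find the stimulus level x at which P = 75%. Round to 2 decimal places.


At P = 0.75: 0.75 = 1/(1 + e^(-k*(x-x0)))
Solving: e^(-k*(x-x0)) = 1/3
x = x0 + ln(3)/k
ln(3) = 1.0986
x = 25 + 1.0986/1.0
= 25 + 1.0986
= 26.10


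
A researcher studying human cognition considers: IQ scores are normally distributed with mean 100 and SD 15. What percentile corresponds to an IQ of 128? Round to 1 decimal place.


z = (IQ - mean) / SD
z = (128 - 100) / 15 = 1.8667
Percentile = Phi(1.8667) * 100
Phi(1.8667) = 0.969028
= 96.9


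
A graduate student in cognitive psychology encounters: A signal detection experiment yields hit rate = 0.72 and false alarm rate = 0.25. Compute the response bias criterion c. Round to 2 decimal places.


c = -0.5 * (z(HR) + z(FAR))
z(0.72) = 0.5828
z(0.25) = -0.6745
c = -0.5 * (0.5828 + -0.6745)
= -0.5 * -0.0917
= 0.05


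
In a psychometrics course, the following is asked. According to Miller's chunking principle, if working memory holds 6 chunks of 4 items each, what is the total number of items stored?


Total items = chunks * items_per_chunk
= 6 * 4
= 24


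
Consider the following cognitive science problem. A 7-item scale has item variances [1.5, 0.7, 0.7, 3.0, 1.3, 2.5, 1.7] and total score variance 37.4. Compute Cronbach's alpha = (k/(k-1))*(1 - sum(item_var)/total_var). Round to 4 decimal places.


alpha = (k/(k-1)) * (1 - sum(s_i^2)/s_total^2)
sum(item variances) = 11.4
k/(k-1) = 7/6 = 1.166667
1 - 11.4/37.4 = 1 - 0.304813 = 0.695187
alpha = 1.166667 * 0.695187
= 0.8111


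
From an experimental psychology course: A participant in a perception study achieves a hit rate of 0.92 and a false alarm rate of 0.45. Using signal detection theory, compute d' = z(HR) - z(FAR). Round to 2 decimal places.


d' = z(HR) - z(FAR)
z(0.92) = 1.4051
z(0.45) = -0.1257
d' = 1.4051 - -0.1257
= 1.53


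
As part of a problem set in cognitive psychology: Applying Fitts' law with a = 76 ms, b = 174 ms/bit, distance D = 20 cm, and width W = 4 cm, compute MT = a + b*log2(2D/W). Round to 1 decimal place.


MT = 76 + 174 * log2(2*20/4)
2D/W = 10.0
log2(10.0) = 3.3219
MT = 76 + 174 * 3.3219
= 654.0 ms


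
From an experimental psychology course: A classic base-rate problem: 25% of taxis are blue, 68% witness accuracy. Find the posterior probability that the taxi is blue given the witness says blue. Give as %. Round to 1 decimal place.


P(blue | says blue) = P(says blue | blue)*P(blue) / [P(says blue | blue)*P(blue) + P(says blue | not blue)*P(not blue)]
Numerator = 0.68 * 0.25 = 0.17
False identification = 0.32 * 0.75 = 0.24
P = 0.17 / (0.17 + 0.24)
= 0.17 / 0.41
As percentage = 41.5


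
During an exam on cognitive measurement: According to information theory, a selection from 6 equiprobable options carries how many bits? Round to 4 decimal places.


H = log2(n)
H = log2(6)
= 2.5850


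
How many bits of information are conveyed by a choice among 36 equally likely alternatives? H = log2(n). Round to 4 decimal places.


H = log2(n)
H = log2(36)
= 5.1699


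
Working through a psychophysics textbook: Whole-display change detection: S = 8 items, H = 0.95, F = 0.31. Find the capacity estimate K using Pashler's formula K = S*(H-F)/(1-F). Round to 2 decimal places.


K = S * (H - F) / (1 - F)
H - F = 0.64
1 - F = 0.69
K = 8 * 0.64 / 0.69
= 7.42


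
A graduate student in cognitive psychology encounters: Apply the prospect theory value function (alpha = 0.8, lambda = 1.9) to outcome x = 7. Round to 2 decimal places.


Since x = 7 >= 0, use v(x) = x^0.8
7^0.8 = 4.7433
v(7) = 4.74


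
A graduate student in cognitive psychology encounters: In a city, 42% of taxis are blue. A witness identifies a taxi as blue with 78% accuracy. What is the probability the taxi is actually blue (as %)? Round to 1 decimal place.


P(blue | says blue) = P(says blue | blue)*P(blue) / [P(says blue | blue)*P(blue) + P(says blue | not blue)*P(not blue)]
Numerator = 0.78 * 0.42 = 0.3276
False identification = 0.22 * 0.58 = 0.1276
P = 0.3276 / (0.3276 + 0.1276)
= 0.3276 / 0.4552
As percentage = 72.0


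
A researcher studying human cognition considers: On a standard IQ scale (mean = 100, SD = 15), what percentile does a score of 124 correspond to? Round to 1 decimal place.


z = (IQ - mean) / SD
z = (124 - 100) / 15 = 1.6
Percentile = Phi(1.6) * 100
Phi(1.6) = 0.945201
= 94.5


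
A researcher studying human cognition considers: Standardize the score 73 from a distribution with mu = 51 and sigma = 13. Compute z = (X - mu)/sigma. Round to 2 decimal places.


z = (X - mu) / sigma
= (73 - 51) / 13
= 22 / 13
= 1.69
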